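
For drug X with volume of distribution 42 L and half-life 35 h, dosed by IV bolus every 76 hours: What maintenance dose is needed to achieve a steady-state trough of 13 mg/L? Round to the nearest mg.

1914 mg

τ/t½ = 76/35 ≈ 2.1714, so f = (1/2)^(76/35) ≈ 0.221991.
Cmin,ss = (D/Vd)·f/(1−f), so D = Cmin,ss·Vd·(1−f)/f.
D = 13 × 42 × (1−f)/f ≈ 13 × 42 × 3.50469 ≈ 1913.56 mg.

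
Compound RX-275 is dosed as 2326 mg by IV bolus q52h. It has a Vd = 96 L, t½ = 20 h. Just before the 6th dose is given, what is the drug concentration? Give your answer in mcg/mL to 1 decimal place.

4.8 mcg/mL

f = (1/2)^(τ/t½) = (1/2)^(52/20) ≈ 0.1649.
C₀ = D/Vd = 2326/96 ≈ 24.229 mcg/mL.
Before the 6th dose, 5 doses have been given. Superposition: Cmin = C₀·(f + f² + … + f^5).
≈ 24.229 × (0.1649 + 0.0272 + 0.0045 + 0.0007 + 0.0001) ≈ 24.229 × 0.1974 ≈ 4.783 mcg/mL.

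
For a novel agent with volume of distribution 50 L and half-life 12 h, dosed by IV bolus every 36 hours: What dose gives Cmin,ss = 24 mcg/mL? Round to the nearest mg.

τ/t½ = 36/12 ≈ 3, so f = (1/2)^(36/12) ≈ 0.125000.
Cmin,ss = (D/Vd)·f/(1−f), so D = Cmin,ss·Vd·(1−f)/f.
D = 24 × 50 × (1−f)/f ≈ 24 × 50 × 7.00000 ≈ 8400.00 mg.

8400 mg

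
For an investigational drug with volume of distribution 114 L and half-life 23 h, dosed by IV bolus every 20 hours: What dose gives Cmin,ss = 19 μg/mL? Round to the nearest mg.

τ/t½ = 20/23 ≈ 0.86957, so f = (1/2)^(20/23) ≈ 0.547312.
Cmin,ss = (D/Vd)·f/(1−f), so D = Cmin,ss·Vd·(1−f)/f.
D = 19 × 114 × (1−f)/f ≈ 19 × 114 × 0.82711 ≈ 1791.52 mg.

1792 mg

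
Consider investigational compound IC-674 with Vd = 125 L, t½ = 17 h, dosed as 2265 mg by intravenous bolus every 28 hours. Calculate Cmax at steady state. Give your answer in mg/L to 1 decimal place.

τ/t½ = 28/17 ≈ 1.6471, so fraction remaining f = (1/2)^(28/17) ≈ 0.3193.
At steady state, accumulation factor R = 1/(1 − e^(−kτ)) ≈ 1.4691.
Each bolus raises the concentration by D/Vd = 2265/125 ≈ 18.120 mg/L.
Steady-state peak Cmax,ss = C₀·R ≈ 18.120 × 1.4691 ≈ 26.620 mg/L.

26.6 mg/L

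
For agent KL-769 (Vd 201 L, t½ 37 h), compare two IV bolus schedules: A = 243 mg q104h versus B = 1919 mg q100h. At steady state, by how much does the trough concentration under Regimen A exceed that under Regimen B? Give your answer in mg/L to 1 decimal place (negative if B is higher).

Regimen A: f = (1/2)^(104/37) ≈ 0.1425; Cmin,ss = (243/201)·f/(1−f) ≈ 0.201 mg/L.
Regimen B: f = (1/2)^(100/37) ≈ 0.1536; Cmin,ss = (1919/201)·f/(1−f) ≈ 1.733 mg/L.
Difference ≈ 0.201 − 1.733 ≈ -1.532 mg/L.

-1.5 mg/L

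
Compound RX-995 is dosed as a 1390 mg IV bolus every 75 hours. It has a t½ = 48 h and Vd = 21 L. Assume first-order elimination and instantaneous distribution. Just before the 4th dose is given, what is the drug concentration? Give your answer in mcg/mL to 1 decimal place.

32.6 mcg/mL

f = (1/2)^(τ/t½) = (1/2)^(75/48) ≈ 0.3386.
C₀ = D/Vd = 1390/21 ≈ 66.190 mcg/mL.
Before the 4th dose, 3 doses have been given. Superposition: Cmin = C₀·(f + f² + … + f^3).
≈ 66.190 × (0.3386 + 0.1146 + 0.0388) ≈ 66.190 × 0.4920 ≈ 32.565 mcg/mL.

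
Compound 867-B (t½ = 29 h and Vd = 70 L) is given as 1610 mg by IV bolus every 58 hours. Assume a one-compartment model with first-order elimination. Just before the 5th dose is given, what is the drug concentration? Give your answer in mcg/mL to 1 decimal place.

7.6 mcg/mL

f = (1/2)^(τ/t½) = (1/2)^(58/29) ≈ 0.2500.
C₀ = D/Vd = 1610/70 ≈ 23.000 mcg/mL.
Before the 5th dose, 4 doses have been given. Superposition: Cmin = C₀·(f + f² + … + f^4).
≈ 23.000 × (0.2500 + 0.0625 + 0.0156 + 0.0039) ≈ 23.000 × 0.3320 ≈ 7.636 mcg/mL.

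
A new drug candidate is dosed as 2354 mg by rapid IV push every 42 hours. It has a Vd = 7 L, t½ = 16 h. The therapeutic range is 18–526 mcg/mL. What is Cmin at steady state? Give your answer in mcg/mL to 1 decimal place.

Over one 42-h interval, 42/16 ≈ 2.625 half-lives elapse, leaving f ≈ 0.1621 of each dose.
At steady state, accumulation factor R = 1/(1 − e^(−kτ)) ≈ 1.1935.
Single-dose peak C₀ = D/Vd = 2354/7 ≈ 336.286 mcg/mL.
Steady-state peak Cmax,ss = C₀·R ≈ 336.286 × 1.1935 ≈ 401.357 mcg/mL.
Steady-state trough Cmin,ss = Cmax,ss·f ≈ 401.357 × 0.1621 ≈ 65.060 mcg/mL.
Trough 65.1 mcg/mL vs MEC 18 mcg/mL: adequate.

65.1 mcg/mL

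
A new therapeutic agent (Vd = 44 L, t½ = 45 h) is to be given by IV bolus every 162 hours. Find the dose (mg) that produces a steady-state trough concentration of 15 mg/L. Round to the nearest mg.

τ/t½ = 162/45 ≈ 3.6, so f = (1/2)^(162/45) ≈ 0.082469.
Cmin,ss = (D/Vd)·f/(1−f), so D = Cmin,ss·Vd·(1−f)/f.
D = 15 × 44 × (1−f)/f ≈ 15 × 44 × 11.12577 ≈ 7343.01 mg.

7343 mg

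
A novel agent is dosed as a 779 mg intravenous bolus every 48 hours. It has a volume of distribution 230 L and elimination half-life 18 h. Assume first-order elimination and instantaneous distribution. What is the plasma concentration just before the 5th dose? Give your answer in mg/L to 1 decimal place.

f = (1/2)^(τ/t½) = (1/2)^(48/18) ≈ 0.1575.
C₀ = D/Vd = 779/230 ≈ 3.387 mg/L.
Before the 5th dose, 4 doses have been given. Superposition: Cmin = C₀·(f + f² + … + f^4).
≈ 3.387 × (0.1575 + 0.0248 + 0.0039 + 0.0006) ≈ 3.387 × 0.1868 ≈ 0.633 mg/L.

0.6 mg/L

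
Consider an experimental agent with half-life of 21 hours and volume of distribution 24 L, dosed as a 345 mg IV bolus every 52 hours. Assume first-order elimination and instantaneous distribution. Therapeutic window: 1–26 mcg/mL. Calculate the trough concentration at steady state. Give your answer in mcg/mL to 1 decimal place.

3.1 mcg/mL

Over one 52-h interval, 52/21 ≈ 2.4762 half-lives elapse, leaving f ≈ 0.1797 of each dose.
At steady state, accumulation factor R = 1/(1 − e^(−kτ)) ≈ 1.2191.
Single-dose peak C₀ = D/Vd = 345/24 ≈ 14.375 mcg/mL.
Cmax,ss = C₀/(1 − f) ≈ 14.375/0.8203 ≈ 17.524 mcg/mL.
Steady-state trough Cmin,ss = Cmax,ss·f ≈ 17.524 × 0.1797 ≈ 3.149 mcg/mL.
Trough 3.1 mcg/mL vs MEC 1 mcg/mL: adequate.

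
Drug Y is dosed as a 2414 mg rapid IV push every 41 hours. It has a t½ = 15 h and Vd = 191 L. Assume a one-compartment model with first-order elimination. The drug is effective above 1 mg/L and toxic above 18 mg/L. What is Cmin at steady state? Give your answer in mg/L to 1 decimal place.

2.2 mg/L

Over one 41-h interval, 41/15 ≈ 2.7333 half-lives elapse, leaving f ≈ 0.1504 of each dose.
Single-dose peak C₀ = D/Vd = 2414/191 ≈ 12.639 mg/L.
Steady-state trough Cmin,ss = C₀·f/(1−f) ≈ 12.639 × 0.1504/0.8496 ≈ 2.237 mg/L.
Trough 2.2 mg/L vs MEC 1 mg/L: adequate.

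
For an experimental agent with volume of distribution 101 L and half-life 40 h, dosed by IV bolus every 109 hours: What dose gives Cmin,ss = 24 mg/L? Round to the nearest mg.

τ/t½ = 109/40 ≈ 2.725, so f = (1/2)^(109/40) ≈ 0.151249.
Cmin,ss = (D/Vd)·f/(1−f), so D = Cmin,ss·Vd·(1−f)/f.
D = 24 × 101 × (1−f)/f ≈ 24 × 101 × 5.61161 ≈ 13602.54 mg.

13603 mg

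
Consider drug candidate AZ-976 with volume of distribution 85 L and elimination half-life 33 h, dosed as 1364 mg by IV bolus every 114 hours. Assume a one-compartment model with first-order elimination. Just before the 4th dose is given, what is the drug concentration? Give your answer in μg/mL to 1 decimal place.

f = (1/2)^(τ/t½) = (1/2)^(114/33) ≈ 0.0912.
C₀ = D/Vd = 1364/85 ≈ 16.047 μg/mL.
Before the 4th dose, 3 doses have been given. Superposition: Cmin = C₀·(f + f² + … + f^3).
≈ 16.047 × (0.0912 + 0.0083 + 0.0008) ≈ 16.047 × 0.1003 ≈ 1.610 μg/mL.

1.6 μg/mL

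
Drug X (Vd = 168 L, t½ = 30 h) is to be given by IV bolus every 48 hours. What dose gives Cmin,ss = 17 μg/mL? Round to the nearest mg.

τ/t½ = 48/30 ≈ 1.6, so f = (1/2)^(48/30) ≈ 0.329877.
Cmin,ss = (D/Vd)·f/(1−f), so D = Cmin,ss·Vd·(1−f)/f.
D = 17 × 168 × (1−f)/f ≈ 17 × 168 × 2.03143 ≈ 5801.76 mg.

5802 mg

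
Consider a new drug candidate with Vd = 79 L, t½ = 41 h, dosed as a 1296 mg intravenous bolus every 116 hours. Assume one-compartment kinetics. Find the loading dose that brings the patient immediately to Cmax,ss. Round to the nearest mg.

f = (1/2)^(116/41) ≈ 0.140704; accumulation ratio R = 1/(1−f) ≈ 1.16374.
Loading dose to hit Cmax,ss on first dose: D_load = D_maint·R ≈ 1296 × 1.16374 ≈ 1508.21 mg.

1508 mg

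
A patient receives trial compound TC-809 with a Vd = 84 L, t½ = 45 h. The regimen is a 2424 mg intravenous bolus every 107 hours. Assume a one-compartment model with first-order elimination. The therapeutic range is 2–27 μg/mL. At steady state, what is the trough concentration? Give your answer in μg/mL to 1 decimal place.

Over one 107-h interval, 107/45 ≈ 2.3778 half-lives elapse, leaving f ≈ 0.1924 of each dose.
At steady state, accumulation factor R = 1/(1 − e^(−kτ)) ≈ 1.2382.
Single-dose peak C₀ = D/Vd = 2424/84 ≈ 28.857 μg/mL.
Steady-state peak Cmax,ss = C₀·R ≈ 28.857 × 1.2382 ≈ 35.731 μg/mL.
Steady-state trough Cmin,ss = Cmax,ss·f ≈ 35.731 × 0.1924 ≈ 6.875 μg/mL.
Trough 6.9 μg/mL vs MEC 2 μg/mL: adequate.

6.9 μg/mL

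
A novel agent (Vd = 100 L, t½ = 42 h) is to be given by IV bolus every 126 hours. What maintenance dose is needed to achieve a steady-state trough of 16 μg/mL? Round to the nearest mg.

τ/t½ = 126/42 ≈ 3, so f = (1/2)^(126/42) ≈ 0.125000.
Cmin,ss = (D/Vd)·f/(1−f), so D = Cmin,ss·Vd·(1−f)/f.
D = 16 × 100 × (1−f)/f ≈ 16 × 100 × 7.00000 ≈ 11200.00 mg.

11200 mg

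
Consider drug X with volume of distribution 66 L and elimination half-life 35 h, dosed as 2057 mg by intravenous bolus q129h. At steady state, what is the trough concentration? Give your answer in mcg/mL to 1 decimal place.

2.6 mcg/mL

Over one 129-h interval, 129/35 ≈ 3.6857 half-lives elapse, leaving f ≈ 0.0777 of each dose.
Accumulation ratio R = 1/(1 − f) ≈ 1/0.9223 ≈ 1.0842.
Each bolus raises the concentration by D/Vd = 2057/66 ≈ 31.167 mcg/mL.
Cmax,ss = C₀/(1 − f) ≈ 31.167/0.9223 ≈ 33.793 mcg/mL.
One interval later, Cmin,ss = Cmax,ss·e^(−kτ) ≈ 33.793 × 0.0777 ≈ 2.626 mcg/mL.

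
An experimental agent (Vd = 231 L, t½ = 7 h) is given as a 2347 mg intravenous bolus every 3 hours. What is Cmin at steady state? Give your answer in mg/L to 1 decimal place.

Over one 3-h interval, 3/7 ≈ 0.42857 half-lives elapse, leaving f ≈ 0.7430 of each dose.
Accumulation ratio R = 1/(1 − f) ≈ 1/0.2570 ≈ 3.8911.
Single-dose peak C₀ = D/Vd = 2347/231 ≈ 10.160 mg/L.
Steady-state peak Cmax,ss = C₀·R ≈ 10.160 × 3.8911 ≈ 39.534 mg/L.
Steady-state trough Cmin,ss = Cmax,ss·f ≈ 39.534 × 0.7430 ≈ 29.374 mg/L.

29.4 mg/L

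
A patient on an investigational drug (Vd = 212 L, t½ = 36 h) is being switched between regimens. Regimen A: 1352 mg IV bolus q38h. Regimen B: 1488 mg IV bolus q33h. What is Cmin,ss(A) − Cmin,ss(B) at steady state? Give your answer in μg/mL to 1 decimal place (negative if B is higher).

-2.0 μg/mL

Regimen A: f = (1/2)^(38/36) ≈ 0.4811; Cmin,ss = (1352/212)·f/(1−f) ≈ 5.913 μg/mL.
Regimen B: f = (1/2)^(33/36) ≈ 0.5297; Cmin,ss = (1488/212)·f/(1−f) ≈ 7.905 μg/mL.
Difference ≈ 5.913 − 7.905 ≈ -1.992 μg/mL.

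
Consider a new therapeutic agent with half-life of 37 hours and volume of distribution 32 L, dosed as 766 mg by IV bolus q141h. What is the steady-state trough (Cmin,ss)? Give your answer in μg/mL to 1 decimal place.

k = ln2/t½ = ln2/37 ≈ 0.018734 h⁻¹; fraction remaining f = e^(−kτ) = e^(−0.018734×141) ≈ 0.0713.
At steady state, accumulation factor R = 1/(1 − e^(−kτ)) ≈ 1.0768.
Each bolus raises the concentration by D/Vd = 766/32 ≈ 23.938 μg/mL.
Cmax,ss = C₀/(1 − f) ≈ 23.938/0.9287 ≈ 25.776 μg/mL.
Steady-state trough Cmin,ss = Cmax,ss·f ≈ 25.776 × 0.0713 ≈ 1.838 μg/mL.

1.8 μg/mL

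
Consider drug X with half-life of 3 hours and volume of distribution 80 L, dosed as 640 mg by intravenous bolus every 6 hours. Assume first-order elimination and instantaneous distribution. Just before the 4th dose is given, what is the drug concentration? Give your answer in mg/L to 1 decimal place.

f = (1/2)^(τ/t½) = (1/2)^(6/3) ≈ 0.2500.
C₀ = D/Vd = 640/80 ≈ 8.000 mg/L.
Before the 4th dose, 3 doses have been given. Superposition: Cmin = C₀·(f + f² + … + f^3).
≈ 8.000 × (0.2500 + 0.0625 + 0.0156) ≈ 8.000 × 0.3281 ≈ 2.625 mg/L.

2.6 mg/L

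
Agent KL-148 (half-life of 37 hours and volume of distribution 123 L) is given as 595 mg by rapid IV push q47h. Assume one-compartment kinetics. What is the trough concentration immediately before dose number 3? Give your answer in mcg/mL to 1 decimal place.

f = (1/2)^(τ/t½) = (1/2)^(47/37) ≈ 0.4146.
C₀ = D/Vd = 595/123 ≈ 4.837 mcg/mL.
Before the 3rd dose, 2 doses have been given. Superposition: Cmin = C₀·(f + f²).
≈ 4.837 × (0.4146 + 0.1719) ≈ 4.837 × 0.5865 ≈ 2.837 mcg/mL.

2.8 mcg/mL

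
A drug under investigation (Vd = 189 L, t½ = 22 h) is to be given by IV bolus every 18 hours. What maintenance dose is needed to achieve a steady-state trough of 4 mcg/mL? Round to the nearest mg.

577 mg

τ/t½ = 18/22 ≈ 0.81818, so f = (1/2)^(18/22) ≈ 0.567156.
Cmin,ss = (D/Vd)·f/(1−f), so D = Cmin,ss·Vd·(1−f)/f.
D = 4 × 189 × (1−f)/f ≈ 4 × 189 × 0.76318 ≈ 576.96 mg.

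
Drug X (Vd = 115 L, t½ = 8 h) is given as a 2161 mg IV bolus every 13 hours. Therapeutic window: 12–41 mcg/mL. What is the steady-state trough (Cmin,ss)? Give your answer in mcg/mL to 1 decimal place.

9.0 mcg/mL

k = ln2/t½ = ln2/8 ≈ 0.086643 h⁻¹; fraction remaining f = e^(−kτ) = e^(−0.086643×13) ≈ 0.3242.
At steady state, accumulation factor R = 1/(1 − e^(−kτ)) ≈ 1.4797.
Single-dose peak C₀ = D/Vd = 2161/115 ≈ 18.791 mcg/mL.
Cmax,ss = C₀/(1 − f) ≈ 18.791/0.6758 ≈ 27.806 mcg/mL.
Steady-state trough Cmin,ss = Cmax,ss·f ≈ 27.806 × 0.3242 ≈ 9.015 mcg/mL.
Trough 9.0 mcg/mL vs MEC 12 mcg/mL: subtherapeutic.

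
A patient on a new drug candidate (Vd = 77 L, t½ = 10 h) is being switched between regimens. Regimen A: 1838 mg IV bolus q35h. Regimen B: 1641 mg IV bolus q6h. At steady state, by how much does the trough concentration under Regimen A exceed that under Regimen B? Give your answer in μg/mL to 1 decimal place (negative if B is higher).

Regimen A: f = (1/2)^(35/10) ≈ 0.0884; Cmin,ss = (1838/77)·f/(1−f) ≈ 2.315 μg/mL.
Regimen B: f = (1/2)^(6/10) ≈ 0.6598; Cmin,ss = (1641/77)·f/(1−f) ≈ 41.333 μg/mL.
Difference ≈ 2.315 − 41.333 ≈ -39.018 μg/mL.

-39.0 μg/mL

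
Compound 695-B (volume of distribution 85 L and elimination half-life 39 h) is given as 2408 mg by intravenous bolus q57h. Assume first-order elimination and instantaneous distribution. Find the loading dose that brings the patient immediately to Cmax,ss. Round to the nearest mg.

3781 mg

f = (1/2)^(57/39) ≈ 0.363106; accumulation ratio R = 1/(1−f) ≈ 1.57012.
Loading dose to hit Cmax,ss on first dose: D_load = D_maint·R ≈ 2408 × 1.57012 ≈ 3780.85 mg.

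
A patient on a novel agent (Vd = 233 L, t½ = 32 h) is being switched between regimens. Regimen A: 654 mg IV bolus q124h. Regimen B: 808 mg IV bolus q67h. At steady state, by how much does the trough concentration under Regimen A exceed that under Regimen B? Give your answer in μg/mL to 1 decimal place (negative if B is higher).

Regimen A: f = (1/2)^(124/32) ≈ 0.0682; Cmin,ss = (654/233)·f/(1−f) ≈ 0.205 μg/mL.
Regimen B: f = (1/2)^(67/32) ≈ 0.2343; Cmin,ss = (808/233)·f/(1−f) ≈ 1.061 μg/mL.
Difference ≈ 0.205 − 1.061 ≈ -0.856 μg/mL.

-0.9 μg/mL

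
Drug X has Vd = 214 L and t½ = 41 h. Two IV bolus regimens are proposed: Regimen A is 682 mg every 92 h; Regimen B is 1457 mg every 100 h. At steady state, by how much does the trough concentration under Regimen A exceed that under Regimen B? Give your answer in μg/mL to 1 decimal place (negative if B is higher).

-0.7 μg/mL

Regimen A: f = (1/2)^(92/41) ≈ 0.2111; Cmin,ss = (682/214)·f/(1−f) ≈ 0.853 μg/mL.
Regimen B: f = (1/2)^(100/41) ≈ 0.1844; Cmin,ss = (1457/214)·f/(1−f) ≈ 1.539 μg/mL.
Difference ≈ 0.853 − 1.539 ≈ -0.686 μg/mL.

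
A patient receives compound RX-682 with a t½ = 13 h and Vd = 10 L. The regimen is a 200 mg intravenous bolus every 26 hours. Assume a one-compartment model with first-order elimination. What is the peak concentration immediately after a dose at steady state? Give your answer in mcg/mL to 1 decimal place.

26.7 mcg/mL

τ = 26 h = 2 half-lives, so f = (1/2)^2 = 0.25.
Accumulation ratio R = 1/(1 − f) = 1/0.75 = 4/3.
Single-dose peak C₀ = D/Vd = 200/10 = 20 mcg/mL.
Steady-state peak Cmax,ss = C₀·R = 20 × 4/3 ≈ 26.667 mcg/mL.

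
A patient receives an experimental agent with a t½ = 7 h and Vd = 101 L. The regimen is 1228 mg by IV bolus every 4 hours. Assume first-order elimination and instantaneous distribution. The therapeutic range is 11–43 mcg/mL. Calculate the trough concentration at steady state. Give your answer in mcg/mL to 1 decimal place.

25.0 mcg/mL

k = ln2/t½ = ln2/7 ≈ 0.099021 h⁻¹; fraction remaining f = e^(−kτ) = e^(−0.099021×4) ≈ 0.6730.
Accumulation ratio R = 1/(1 − f) ≈ 1/0.3270 ≈ 3.0581.
Each bolus raises the concentration by D/Vd = 1228/101 ≈ 12.158 mcg/mL.
Cmax,ss = C₀/(1 − f) ≈ 12.158/0.3270 ≈ 37.180 mcg/mL.
One interval later, Cmin,ss = Cmax,ss·e^(−kτ) ≈ 37.180 × 0.6730 ≈ 25.022 mcg/mL.
Trough 25.0 mcg/mL vs MEC 11 mcg/mL: adequate.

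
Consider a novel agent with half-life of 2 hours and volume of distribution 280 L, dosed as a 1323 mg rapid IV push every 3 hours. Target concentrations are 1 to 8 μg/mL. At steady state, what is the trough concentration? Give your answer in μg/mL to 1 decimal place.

2.6 μg/mL

Over one 3-h interval, 3/2 ≈ 1.5 half-lives elapse, leaving f ≈ 0.3536 of each dose.
Each bolus raises the concentration by D/Vd = 1323/280 ≈ 4.725 μg/mL.
Steady-state trough Cmin,ss = C₀·f/(1−f) ≈ 4.725 × 0.3536/0.6464 ≈ 2.585 μg/mL.
Trough 2.6 μg/mL vs MEC 1 μg/mL: adequate.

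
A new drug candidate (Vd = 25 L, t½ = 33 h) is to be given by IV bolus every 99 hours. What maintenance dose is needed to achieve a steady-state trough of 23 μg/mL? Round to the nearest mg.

τ/t½ = 99/33 ≈ 3, so f = (1/2)^(99/33) ≈ 0.125000.
Cmin,ss = (D/Vd)·f/(1−f), so D = Cmin,ss·Vd·(1−f)/f.
D = 23 × 25 × (1−f)/f ≈ 23 × 25 × 7.00000 ≈ 4025.00 mg.

4025 mg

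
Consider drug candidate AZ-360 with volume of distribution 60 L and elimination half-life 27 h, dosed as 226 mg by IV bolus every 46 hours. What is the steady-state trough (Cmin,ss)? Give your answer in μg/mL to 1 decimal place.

k = ln2/t½ = ln2/27 ≈ 0.025672 h⁻¹; fraction remaining f = e^(−kτ) = e^(−0.025672×46) ≈ 0.3070.
Accumulation ratio R = 1/(1 − f) ≈ 1/0.6930 ≈ 1.4430.
Single-dose peak C₀ = D/Vd = 226/60 ≈ 3.767 μg/mL.
Steady-state peak Cmax,ss = C₀·R ≈ 3.767 × 1.4430 ≈ 5.436 μg/mL.
Steady-state trough Cmin,ss = Cmax,ss·f ≈ 5.436 × 0.3070 ≈ 1.669 μg/mL.

1.7 μg/mL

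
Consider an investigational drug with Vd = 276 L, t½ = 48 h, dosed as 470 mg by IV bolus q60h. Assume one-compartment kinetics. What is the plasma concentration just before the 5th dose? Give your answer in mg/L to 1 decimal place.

1.2 mg/L

f = (1/2)^(τ/t½) = (1/2)^(60/48) ≈ 0.4204.
C₀ = D/Vd = 470/276 ≈ 1.703 mg/L.
Before the 5th dose, 4 doses have been given. Superposition: Cmin = C₀·(f + f² + … + f^4).
≈ 1.703 × (0.4204 + 0.1767 + 0.0743 + 0.0312) ≈ 1.703 × 0.7026 ≈ 1.197 mg/L.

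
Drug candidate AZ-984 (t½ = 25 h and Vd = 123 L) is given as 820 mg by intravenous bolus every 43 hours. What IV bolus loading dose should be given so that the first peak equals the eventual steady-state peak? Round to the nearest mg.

1177 mg

f = (1/2)^(43/25) ≈ 0.303549; accumulation ratio R = 1/(1−f) ≈ 1.43585.
Loading dose to hit Cmax,ss on first dose: D_load = D_maint·R ≈ 820 × 1.43585 ≈ 1177.40 mg.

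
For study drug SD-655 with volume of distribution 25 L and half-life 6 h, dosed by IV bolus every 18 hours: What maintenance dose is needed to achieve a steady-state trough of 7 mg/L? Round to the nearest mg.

1225 mg

τ/t½ = 18/6 ≈ 3, so f = (1/2)^(18/6) ≈ 0.125000.
Cmin,ss = (D/Vd)·f/(1−f), so D = Cmin,ss·Vd·(1−f)/f.
D = 7 × 25 × (1−f)/f ≈ 7 × 25 × 7.00000 ≈ 1225.00 mg.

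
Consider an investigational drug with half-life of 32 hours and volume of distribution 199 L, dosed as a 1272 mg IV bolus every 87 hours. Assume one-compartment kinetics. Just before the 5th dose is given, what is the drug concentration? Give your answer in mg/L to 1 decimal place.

f = (1/2)^(τ/t½) = (1/2)^(87/32) ≈ 0.1519.
C₀ = D/Vd = 1272/199 ≈ 6.392 mg/L.
Before the 5th dose, 4 doses have been given. Superposition: Cmin = C₀·(f + f² + … + f^4).
≈ 6.392 × (0.1519 + 0.0231 + 0.0035 + 0.0005) ≈ 6.392 × 0.1790 ≈ 1.144 mg/L.

1.1 mg/L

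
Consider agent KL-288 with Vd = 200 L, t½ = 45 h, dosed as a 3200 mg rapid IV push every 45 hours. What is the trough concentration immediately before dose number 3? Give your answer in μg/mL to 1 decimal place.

f = (1/2)^(τ/t½) = (1/2)^(45/45) ≈ 0.5000.
C₀ = D/Vd = 3200/200 ≈ 16.000 μg/mL.
Before the 3rd dose, 2 doses have been given. Superposition: Cmin = C₀·(f + f²).
≈ 16.000 × (0.5000 + 0.2500) ≈ 16.000 × 0.7500 ≈ 12.000 μg/mL.

12.0 μg/mL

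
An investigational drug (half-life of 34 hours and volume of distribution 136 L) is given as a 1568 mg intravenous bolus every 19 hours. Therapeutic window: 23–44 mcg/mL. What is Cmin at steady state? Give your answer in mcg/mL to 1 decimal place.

24.4 mcg/mL

τ/t½ = 19/34 ≈ 0.55882, so fraction remaining f = (1/2)^(19/34) ≈ 0.6789.
Each bolus raises the concentration by D/Vd = 1568/136 ≈ 11.529 mcg/mL.
Steady-state trough Cmin,ss = C₀·f/(1−f) ≈ 11.529 × 0.6789/0.3211 ≈ 24.376 mcg/mL.
Trough 24.4 mcg/mL vs MEC 23 mcg/mL: adequate.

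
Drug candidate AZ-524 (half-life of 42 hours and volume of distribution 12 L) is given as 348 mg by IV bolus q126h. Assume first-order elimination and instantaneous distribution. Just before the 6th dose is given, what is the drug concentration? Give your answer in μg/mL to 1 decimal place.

4.1 μg/mL

f = (1/2)^(τ/t½) = (1/2)^(126/42) ≈ 0.1250.
C₀ = D/Vd = 348/12 ≈ 29.000 μg/mL.
Before the 6th dose, 5 doses have been given. Superposition: Cmin = C₀·(f + f² + … + f^5).
≈ 29.000 × (0.1250 + 0.0156 + 0.0020 + 0.0002 + 0.0000) ≈ 29.000 × 0.1428 ≈ 4.141 μg/mL.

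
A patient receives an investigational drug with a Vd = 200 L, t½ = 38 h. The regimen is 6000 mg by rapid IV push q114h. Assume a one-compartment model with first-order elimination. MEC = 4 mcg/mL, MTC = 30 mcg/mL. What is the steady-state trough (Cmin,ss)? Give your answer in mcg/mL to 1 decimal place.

τ = 114 h = 3 half-lives, so f = (1/2)^3 = 0.125.
Accumulation ratio R = 1/(1 − f) = 1/0.875 = 8/7.
Single-dose peak C₀ = D/Vd = 6000/200 = 30 mcg/mL.
Steady-state peak Cmax,ss = C₀·R = 30 × 8/7 ≈ 34.286 mcg/mL.
Steady-state trough Cmin,ss = Cmax,ss·f ≈ 34.286 × 0.125 ≈ 4.286 mcg/mL.
Trough 4.3 mcg/mL vs MEC 4 mcg/mL: adequate.

4.3 mcg/mL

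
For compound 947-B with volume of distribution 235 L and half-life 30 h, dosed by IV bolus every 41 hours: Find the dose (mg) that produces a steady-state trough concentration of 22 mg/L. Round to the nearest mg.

τ/t½ = 41/30 ≈ 1.3667, so f = (1/2)^(41/30) ≈ 0.387786.
Cmin,ss = (D/Vd)·f/(1−f), so D = Cmin,ss·Vd·(1−f)/f.
D = 22 × 235 × (1−f)/f ≈ 22 × 235 × 1.57874 ≈ 8162.09 mg.

8162 mg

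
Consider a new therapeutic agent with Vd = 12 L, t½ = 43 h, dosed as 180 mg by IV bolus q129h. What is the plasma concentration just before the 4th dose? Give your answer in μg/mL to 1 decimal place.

2.1 μg/mL

f = (1/2)^(τ/t½) = (1/2)^(129/43) ≈ 0.1250.
C₀ = D/Vd = 180/12 ≈ 15.000 μg/mL.
Before the 4th dose, 3 doses have been given. Superposition: Cmin = C₀·(f + f² + … + f^3).
≈ 15.000 × (0.1250 + 0.0156 + 0.0020) ≈ 15.000 × 0.1426 ≈ 2.139 μg/mL.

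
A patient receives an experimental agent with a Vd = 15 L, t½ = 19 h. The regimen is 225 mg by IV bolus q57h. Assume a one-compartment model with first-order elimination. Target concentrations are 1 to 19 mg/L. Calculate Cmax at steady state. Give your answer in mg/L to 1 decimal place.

τ = 57 h = 3 half-lives, so f = (1/2)^3 = 0.125.
At steady state, R = 1/(1 − 0.125) = 8/7.
Single-dose peak C₀ = D/Vd = 225/15 = 15 mg/L.
Steady-state peak Cmax,ss = C₀·R = 15 × 8/7 ≈ 17.143 mg/L.
Peak 17.1 mg/L vs MTC 19 mg/L: below toxic threshold.

17.1 mg/L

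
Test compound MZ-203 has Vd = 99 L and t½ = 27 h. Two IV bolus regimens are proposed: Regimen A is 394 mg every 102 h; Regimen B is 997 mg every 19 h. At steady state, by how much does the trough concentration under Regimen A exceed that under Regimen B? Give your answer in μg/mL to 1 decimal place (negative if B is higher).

Regimen A: f = (1/2)^(102/27) ≈ 0.0729; Cmin,ss = (394/99)·f/(1−f) ≈ 0.313 μg/mL.
Regimen B: f = (1/2)^(19/27) ≈ 0.6140; Cmin,ss = (997/99)·f/(1−f) ≈ 16.019 μg/mL.
Difference ≈ 0.313 − 16.019 ≈ -15.706 μg/mL.

-15.7 μg/mL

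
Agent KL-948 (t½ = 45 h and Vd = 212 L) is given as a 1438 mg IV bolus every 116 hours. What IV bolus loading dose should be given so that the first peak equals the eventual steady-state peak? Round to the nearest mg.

1727 mg

f = (1/2)^(116/45) ≈ 0.167499; accumulation ratio R = 1/(1−f) ≈ 1.20120.
Loading dose to hit Cmax,ss on first dose: D_load = D_maint·R ≈ 1438 × 1.20120 ≈ 1727.33 mg.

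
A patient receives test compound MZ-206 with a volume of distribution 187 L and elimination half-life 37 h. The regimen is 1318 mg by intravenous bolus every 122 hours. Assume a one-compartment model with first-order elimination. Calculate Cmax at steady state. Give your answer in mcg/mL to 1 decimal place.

7.8 mcg/mL

k = ln2/t½ = ln2/37 ≈ 0.018734 h⁻¹; fraction remaining f = e^(−kτ) = e^(−0.018734×122) ≈ 0.1017.
At steady state, accumulation factor R = 1/(1 − e^(−kτ)) ≈ 1.1132.
Single-dose peak C₀ = D/Vd = 1318/187 ≈ 7.048 mcg/mL.
Steady-state peak Cmax,ss = C₀·R ≈ 7.048 × 1.1132 ≈ 7.846 mcg/mL.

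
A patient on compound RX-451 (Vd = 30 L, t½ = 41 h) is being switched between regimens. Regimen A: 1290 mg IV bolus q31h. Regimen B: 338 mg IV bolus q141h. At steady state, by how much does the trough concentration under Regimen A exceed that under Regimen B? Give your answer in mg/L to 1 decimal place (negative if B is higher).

61.3 mg/L

Regimen A: f = (1/2)^(31/41) ≈ 0.5921; Cmin,ss = (1290/30)·f/(1−f) ≈ 62.418 mg/L.
Regimen B: f = (1/2)^(141/41) ≈ 0.0922; Cmin,ss = (338/30)·f/(1−f) ≈ 1.144 mg/L.
Difference ≈ 62.418 − 1.144 ≈ 61.274 mg/L.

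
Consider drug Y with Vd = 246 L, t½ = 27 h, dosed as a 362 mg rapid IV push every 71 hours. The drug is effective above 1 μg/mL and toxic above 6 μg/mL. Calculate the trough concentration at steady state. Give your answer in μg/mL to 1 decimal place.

Over one 71-h interval, 71/27 ≈ 2.6296 half-lives elapse, leaving f ≈ 0.1616 of each dose.
At steady state, accumulation factor R = 1/(1 − e^(−kτ)) ≈ 1.1927.
Each bolus raises the concentration by D/Vd = 362/246 ≈ 1.472 μg/mL.
Cmax,ss = C₀/(1 − f) ≈ 1.472/0.8384 ≈ 1.756 μg/mL.
One interval later, Cmin,ss = Cmax,ss·e^(−kτ) ≈ 1.756 × 0.1616 ≈ 0.284 μg/mL.
Trough 0.3 μg/mL vs MEC 1 μg/mL: subtherapeutic.

0.3 μg/mL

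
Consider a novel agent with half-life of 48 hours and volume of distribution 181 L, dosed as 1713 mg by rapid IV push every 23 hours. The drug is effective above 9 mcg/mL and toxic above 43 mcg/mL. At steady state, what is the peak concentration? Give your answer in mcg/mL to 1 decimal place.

33.5 mcg/mL

τ/t½ = 23/48 ≈ 0.47917, so fraction remaining f = (1/2)^(23/48) ≈ 0.7174.
Accumulation ratio R = 1/(1 − f) ≈ 1/0.2826 ≈ 3.5386.
Each bolus raises the concentration by D/Vd = 1713/181 ≈ 9.464 mcg/mL.
Cmax,ss = C₀/(1 − f) ≈ 9.464/0.2826 ≈ 33.489 mcg/mL.
Peak 33.5 mcg/mL vs MTC 43 mcg/mL: below toxic threshold.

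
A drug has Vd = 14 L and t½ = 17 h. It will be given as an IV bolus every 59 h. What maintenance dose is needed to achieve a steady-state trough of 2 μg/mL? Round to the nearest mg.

τ/t½ = 59/17 ≈ 3.4706, so f = (1/2)^(59/17) ≈ 0.090209.
Cmin,ss = (D/Vd)·f/(1−f), so D = Cmin,ss·Vd·(1−f)/f.
D = 2 × 14 × (1−f)/f ≈ 2 × 14 × 10.08537 ≈ 282.39 mg.

282 mg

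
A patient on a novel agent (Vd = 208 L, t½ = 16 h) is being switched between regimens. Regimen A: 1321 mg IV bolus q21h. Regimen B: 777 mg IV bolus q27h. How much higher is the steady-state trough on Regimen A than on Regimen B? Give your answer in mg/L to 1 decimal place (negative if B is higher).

Regimen A: f = (1/2)^(21/16) ≈ 0.4026; Cmin,ss = (1321/208)·f/(1−f) ≈ 4.280 mg/L.
Regimen B: f = (1/2)^(27/16) ≈ 0.3105; Cmin,ss = (777/208)·f/(1−f) ≈ 1.682 mg/L.
Difference ≈ 4.280 − 1.682 ≈ 2.598 mg/L.

2.6 mg/L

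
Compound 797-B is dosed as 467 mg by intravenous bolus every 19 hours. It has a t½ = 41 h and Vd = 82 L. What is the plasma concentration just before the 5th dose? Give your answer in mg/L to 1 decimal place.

f = (1/2)^(τ/t½) = (1/2)^(19/41) ≈ 0.7253.
C₀ = D/Vd = 467/82 ≈ 5.695 mg/L.
Before the 5th dose, 4 doses have been given. Superposition: Cmin = C₀·(f + f² + … + f^4).
≈ 5.695 × (0.7253 + 0.5261 + 0.3816 + 0.2767) ≈ 5.695 × 1.9097 ≈ 10.876 mg/L.

10.9 mg/L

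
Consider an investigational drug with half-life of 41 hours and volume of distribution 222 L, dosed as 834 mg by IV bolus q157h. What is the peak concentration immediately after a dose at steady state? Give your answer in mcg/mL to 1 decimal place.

4.0 mcg/mL

τ/t½ = 157/41 ≈ 3.8293, so fraction remaining f = (1/2)^(157/41) ≈ 0.0704.
Accumulation ratio R = 1/(1 − f) ≈ 1/0.9296 ≈ 1.0757.
Single-dose peak C₀ = D/Vd = 834/222 ≈ 3.757 mcg/mL.
Steady-state peak Cmax,ss = C₀·R ≈ 3.757 × 1.0757 ≈ 4.041 mcg/mL.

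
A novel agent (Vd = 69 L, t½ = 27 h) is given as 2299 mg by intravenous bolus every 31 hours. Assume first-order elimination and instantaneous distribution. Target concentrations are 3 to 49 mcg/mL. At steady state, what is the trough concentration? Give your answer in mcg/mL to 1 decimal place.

Over one 31-h interval, 31/27 ≈ 1.1481 half-lives elapse, leaving f ≈ 0.4512 of each dose.
At steady state, accumulation factor R = 1/(1 − e^(−kτ)) ≈ 1.8222.
Single-dose peak C₀ = D/Vd = 2299/69 ≈ 33.319 mcg/mL.
Steady-state peak Cmax,ss = C₀·R ≈ 33.319 × 1.8222 ≈ 60.714 mcg/mL.
Steady-state trough Cmin,ss = Cmax,ss·f ≈ 60.714 × 0.4512 ≈ 27.394 mcg/mL.
Trough 27.4 mcg/mL vs MEC 3 mcg/mL: adequate.

27.4 mcg/mL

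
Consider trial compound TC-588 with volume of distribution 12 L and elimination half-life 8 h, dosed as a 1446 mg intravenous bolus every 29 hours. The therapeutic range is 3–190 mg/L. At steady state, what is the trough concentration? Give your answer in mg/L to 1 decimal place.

τ/t½ = 29/8 ≈ 3.625, so fraction remaining f = (1/2)^(29/8) ≈ 0.0811.
Single-dose peak C₀ = D/Vd = 1446/12 ≈ 120.500 mg/L.
Steady-state trough Cmin,ss = C₀·f/(1−f) ≈ 120.500 × 0.0811/0.9189 ≈ 10.635 mg/L.
Trough 10.6 mg/L vs MEC 3 mg/L: adequate.

10.6 mg/L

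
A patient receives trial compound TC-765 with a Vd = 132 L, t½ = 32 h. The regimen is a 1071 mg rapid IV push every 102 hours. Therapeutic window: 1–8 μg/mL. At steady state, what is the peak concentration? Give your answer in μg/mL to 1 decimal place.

k = ln2/t½ = ln2/32 ≈ 0.021661 h⁻¹; fraction remaining f = e^(−kτ) = e^(−0.021661×102) ≈ 0.1098.
At steady state, accumulation factor R = 1/(1 − e^(−kτ)) ≈ 1.1233.
Single-dose peak C₀ = D/Vd = 1071/132 ≈ 8.114 μg/mL.
Cmax,ss = C₀/(1 − f) ≈ 8.114/0.8902 ≈ 9.115 μg/mL.
Peak 9.1 μg/mL vs MTC 8 μg/mL: exceeds toxic threshold.

9.1 μg/mL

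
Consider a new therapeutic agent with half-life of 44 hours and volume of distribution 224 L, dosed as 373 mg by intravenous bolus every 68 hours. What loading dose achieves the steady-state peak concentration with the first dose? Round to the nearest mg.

f = (1/2)^(68/44) ≈ 0.342588; accumulation ratio R = 1/(1−f) ≈ 1.52112.
Loading dose to hit Cmax,ss on first dose: D_load = D_maint·R ≈ 373 × 1.52112 ≈ 567.38 mg.

567 mg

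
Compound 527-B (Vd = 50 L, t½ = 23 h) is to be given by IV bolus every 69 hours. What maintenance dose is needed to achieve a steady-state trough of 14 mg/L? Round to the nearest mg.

τ/t½ = 69/23 ≈ 3, so f = (1/2)^(69/23) ≈ 0.125000.
Cmin,ss = (D/Vd)·f/(1−f), so D = Cmin,ss·Vd·(1−f)/f.
D = 14 × 50 × (1−f)/f ≈ 14 × 50 × 7.00000 ≈ 4900.00 mg.

4900 mg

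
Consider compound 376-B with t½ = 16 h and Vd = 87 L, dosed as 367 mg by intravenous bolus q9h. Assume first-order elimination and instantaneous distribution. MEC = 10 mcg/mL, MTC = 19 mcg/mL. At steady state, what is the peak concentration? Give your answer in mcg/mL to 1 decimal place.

13.1 mcg/mL

Over one 9-h interval, 9/16 ≈ 0.5625 half-lives elapse, leaving f ≈ 0.6771 of each dose.
Accumulation ratio R = 1/(1 − f) ≈ 1/0.3229 ≈ 3.0969.
Each bolus raises the concentration by D/Vd = 367/87 ≈ 4.218 mcg/mL.
Steady-state peak Cmax,ss = C₀·R ≈ 4.218 × 3.0969 ≈ 13.063 mcg/mL.
Peak 13.1 mcg/mL vs MTC 19 mcg/mL: below toxic threshold.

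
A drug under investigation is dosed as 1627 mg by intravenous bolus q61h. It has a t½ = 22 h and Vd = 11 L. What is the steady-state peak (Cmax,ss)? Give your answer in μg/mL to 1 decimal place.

173.3 μg/mL

τ/t½ = 61/22 ≈ 2.7727, so fraction remaining f = (1/2)^(61/22) ≈ 0.1463.
At steady state, accumulation factor R = 1/(1 − e^(−kτ)) ≈ 1.1714.
Single-dose peak C₀ = D/Vd = 1627/11 ≈ 147.909 μg/mL.
Steady-state peak Cmax,ss = C₀·R ≈ 147.909 × 1.1714 ≈ 173.261 μg/mL.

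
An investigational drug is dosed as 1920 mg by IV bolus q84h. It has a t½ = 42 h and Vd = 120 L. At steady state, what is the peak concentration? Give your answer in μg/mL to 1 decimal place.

τ = 84 h = 2 half-lives, so f = (1/2)^2 = 0.25.
At steady state, R = 1/(1 − 0.25) = 4/3.
Single-dose peak C₀ = D/Vd = 1920/120 = 16 μg/mL.
Steady-state peak Cmax,ss = C₀·R = 16 × 4/3 ≈ 21.333 μg/mL.

21.3 μg/mL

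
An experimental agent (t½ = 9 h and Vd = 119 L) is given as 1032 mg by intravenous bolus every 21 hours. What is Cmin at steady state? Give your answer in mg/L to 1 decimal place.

k = ln2/t½ = ln2/9 ≈ 0.077016 h⁻¹; fraction remaining f = e^(−kτ) = e^(−0.077016×21) ≈ 0.1984.
Accumulation ratio R = 1/(1 − f) ≈ 1/0.8016 ≈ 1.2475.
Each bolus raises the concentration by D/Vd = 1032/119 ≈ 8.672 mg/L.
Cmax,ss = C₀/(1 − f) ≈ 8.672/0.8016 ≈ 10.818 mg/L.
Steady-state trough Cmin,ss = Cmax,ss·f ≈ 10.818 × 0.1984 ≈ 2.146 mg/L.

2.1 mg/L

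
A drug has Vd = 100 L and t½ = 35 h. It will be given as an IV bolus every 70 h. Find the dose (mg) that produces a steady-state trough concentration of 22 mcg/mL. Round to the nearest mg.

τ/t½ = 70/35 ≈ 2, so f = (1/2)^(70/35) ≈ 0.250000.
Cmin,ss = (D/Vd)·f/(1−f), so D = Cmin,ss·Vd·(1−f)/f.
D = 22 × 100 × (1−f)/f ≈ 22 × 100 × 3.00000 ≈ 6600.00 mg.

6600 mg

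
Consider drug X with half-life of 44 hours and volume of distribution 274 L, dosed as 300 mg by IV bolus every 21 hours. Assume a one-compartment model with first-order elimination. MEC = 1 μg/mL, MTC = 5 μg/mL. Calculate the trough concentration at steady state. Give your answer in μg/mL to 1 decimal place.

2.8 μg/mL

τ/t½ = 21/44 ≈ 0.47727, so fraction remaining f = (1/2)^(21/44) ≈ 0.7183.
Accumulation ratio R = 1/(1 − f) ≈ 1/0.2817 ≈ 3.5499.
Single-dose peak C₀ = D/Vd = 300/274 ≈ 1.095 μg/mL.
Cmax,ss = C₀/(1 − f) ≈ 1.095/0.2817 ≈ 3.887 μg/mL.
Steady-state trough Cmin,ss = Cmax,ss·f ≈ 3.887 × 0.7183 ≈ 2.792 μg/mL.
Trough 2.8 μg/mL vs MEC 1 μg/mL: adequate.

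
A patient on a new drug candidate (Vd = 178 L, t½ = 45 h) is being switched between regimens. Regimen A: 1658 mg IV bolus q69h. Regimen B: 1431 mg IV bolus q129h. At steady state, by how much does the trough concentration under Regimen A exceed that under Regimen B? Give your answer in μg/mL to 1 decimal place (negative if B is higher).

3.6 μg/mL

Regimen A: f = (1/2)^(69/45) ≈ 0.3455; Cmin,ss = (1658/178)·f/(1−f) ≈ 4.917 μg/mL.
Regimen B: f = (1/2)^(129/45) ≈ 0.1371; Cmin,ss = (1431/178)·f/(1−f) ≈ 1.277 μg/mL.
Difference ≈ 4.917 − 1.277 ≈ 3.640 μg/mL.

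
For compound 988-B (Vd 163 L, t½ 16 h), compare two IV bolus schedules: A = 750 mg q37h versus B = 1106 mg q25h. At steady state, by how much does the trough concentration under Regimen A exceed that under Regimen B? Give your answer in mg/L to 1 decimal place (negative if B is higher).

-2.3 mg/L

Regimen A: f = (1/2)^(37/16) ≈ 0.2013; Cmin,ss = (750/163)·f/(1−f) ≈ 1.160 mg/L.
Regimen B: f = (1/2)^(25/16) ≈ 0.3386; Cmin,ss = (1106/163)·f/(1−f) ≈ 3.474 mg/L.
Difference ≈ 1.160 − 3.474 ≈ -2.314 mg/L.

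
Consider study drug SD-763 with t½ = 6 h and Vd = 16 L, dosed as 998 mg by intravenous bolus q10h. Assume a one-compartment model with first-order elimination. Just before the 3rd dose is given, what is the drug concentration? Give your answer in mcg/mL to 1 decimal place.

f = (1/2)^(τ/t½) = (1/2)^(10/6) ≈ 0.3150.
C₀ = D/Vd = 998/16 ≈ 62.375 mcg/mL.
Before the 3rd dose, 2 doses have been given. Superposition: Cmin = C₀·(f + f²).
≈ 62.375 × (0.3150 + 0.0992) ≈ 62.375 × 0.4142 ≈ 25.836 mcg/mL.

25.8 mcg/mL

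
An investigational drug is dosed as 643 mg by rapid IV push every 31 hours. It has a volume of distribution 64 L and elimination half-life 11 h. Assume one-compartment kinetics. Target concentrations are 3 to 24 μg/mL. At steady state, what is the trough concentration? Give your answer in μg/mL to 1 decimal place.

k = ln2/t½ = ln2/11 ≈ 0.063013 h⁻¹; fraction remaining f = e^(−kτ) = e^(−0.063013×31) ≈ 0.1418.
Accumulation ratio R = 1/(1 − f) ≈ 1/0.8582 ≈ 1.1652.
Single-dose peak C₀ = D/Vd = 643/64 ≈ 10.047 μg/mL.
Steady-state peak Cmax,ss = C₀·R ≈ 10.047 × 1.1652 ≈ 11.707 μg/mL.
One interval later, Cmin,ss = Cmax,ss·e^(−kτ) ≈ 11.707 × 0.1418 ≈ 1.660 μg/mL.
Trough 1.7 μg/mL vs MEC 3 μg/mL: subtherapeutic.

1.7 μg/mL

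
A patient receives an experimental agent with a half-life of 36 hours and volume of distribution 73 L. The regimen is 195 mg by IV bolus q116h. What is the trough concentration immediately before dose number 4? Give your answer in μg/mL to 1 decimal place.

0.3 μg/mL

f = (1/2)^(τ/t½) = (1/2)^(116/36) ≈ 0.1072.
C₀ = D/Vd = 195/73 ≈ 2.671 μg/mL.
Before the 4th dose, 3 doses have been given. Superposition: Cmin = C₀·(f + f² + … + f^3).
≈ 2.671 × (0.1072 + 0.0115 + 0.0012) ≈ 2.671 × 0.1199 ≈ 0.320 μg/mL.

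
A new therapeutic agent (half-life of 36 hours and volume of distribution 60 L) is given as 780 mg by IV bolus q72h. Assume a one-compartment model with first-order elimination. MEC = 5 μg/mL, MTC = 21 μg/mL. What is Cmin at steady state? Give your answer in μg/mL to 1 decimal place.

The dosing interval is 2 half-lives, so f = 2^(−2) = 0.25.
Accumulation ratio R = 1/(1 − f) = 1/0.75 = 4/3.
Single-dose peak C₀ = D/Vd = 780/60 = 13 μg/mL.
Steady-state peak Cmax,ss = C₀·R = 13 × 4/3 ≈ 17.333 μg/mL.
Steady-state trough Cmin,ss = Cmax,ss·f ≈ 17.333 × 0.25 ≈ 4.333 μg/mL.
Trough 4.3 μg/mL vs MEC 5 μg/mL: subtherapeutic.

4.3 μg/mL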